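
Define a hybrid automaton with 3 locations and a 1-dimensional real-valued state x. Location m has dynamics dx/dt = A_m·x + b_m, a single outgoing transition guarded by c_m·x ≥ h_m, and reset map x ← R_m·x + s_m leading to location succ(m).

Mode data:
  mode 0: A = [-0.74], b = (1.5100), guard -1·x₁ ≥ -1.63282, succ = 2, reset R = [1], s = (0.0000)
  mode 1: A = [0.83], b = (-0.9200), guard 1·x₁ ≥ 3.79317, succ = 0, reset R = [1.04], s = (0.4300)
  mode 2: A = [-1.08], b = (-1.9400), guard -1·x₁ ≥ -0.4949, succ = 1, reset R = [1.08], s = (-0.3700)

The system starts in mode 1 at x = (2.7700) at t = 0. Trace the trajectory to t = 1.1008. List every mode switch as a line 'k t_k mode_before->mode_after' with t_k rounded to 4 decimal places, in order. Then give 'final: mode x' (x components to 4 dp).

1 0.5781 1->0
final: 0 3.6261

Mode 1: guard c·x = 3.7932 hit at Δt = 0.5781 (t = 0.5781), x⁻ = (3.7932) → reset → x⁺ = (4.3749), jump to mode 0
Mode 0: flow for 0.5227 to horizon, guard not reached → x = (3.6261)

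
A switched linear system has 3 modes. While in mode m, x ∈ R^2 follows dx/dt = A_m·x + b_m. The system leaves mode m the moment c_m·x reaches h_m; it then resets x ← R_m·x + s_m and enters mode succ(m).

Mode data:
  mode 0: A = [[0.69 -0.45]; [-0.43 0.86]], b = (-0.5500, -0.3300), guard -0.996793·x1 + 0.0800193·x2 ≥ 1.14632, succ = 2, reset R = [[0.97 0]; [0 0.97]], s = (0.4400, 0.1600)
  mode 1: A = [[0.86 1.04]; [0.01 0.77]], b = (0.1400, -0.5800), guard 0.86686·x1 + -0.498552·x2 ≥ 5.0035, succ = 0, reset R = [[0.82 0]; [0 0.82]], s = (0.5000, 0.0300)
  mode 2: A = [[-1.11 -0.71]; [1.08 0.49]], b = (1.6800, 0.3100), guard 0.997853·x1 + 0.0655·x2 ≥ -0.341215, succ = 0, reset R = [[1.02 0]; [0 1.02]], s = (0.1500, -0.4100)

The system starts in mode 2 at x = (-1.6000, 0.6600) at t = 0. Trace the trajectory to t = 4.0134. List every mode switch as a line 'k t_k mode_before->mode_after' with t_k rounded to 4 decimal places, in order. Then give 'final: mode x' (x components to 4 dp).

Mode 2: guard c·x = -0.3412 hit at Δt = 0.5194 (t = 0.5194), x⁻ = (-0.3696, 0.4220) → reset → x⁺ = (-0.2270, 0.0204), jump to mode 0
Mode 0: guard c·x = 1.1463 hit at Δt = 0.9554 (t = 1.4748), x⁻ = (-1.1557, -0.0714) → reset → x⁺ = (-0.6811, 0.0908), jump to mode 2
Mode 2: guard c·x = -0.3412 hit at Δt = 0.1527 (t = 1.6275), x⁻ = (-0.3459, 0.0594) → reset → x⁺ = (-0.2028, -0.3494), jump to mode 0
Mode 0: guard c·x = 1.1463 hit at Δt = 1.8820 (t = 3.5095), x⁻ = (-1.3172, -2.0830) → reset → x⁺ = (-0.8377, -1.8605), jump to mode 2
Mode 2: guard c·x = -0.3412 hit at Δt = 0.1730 (t = 3.6825), x⁻ = (-0.2061, -2.0702) → reset → x⁺ = (-0.0602, -2.5216), jump to mode 0
Mode 0: flow for 0.3309 to horizon, guard not reached → x = (0.2151, -3.4869)

1 0.5194 2->0
2 1.4748 0->2
3 1.6275 2->0
4 3.5095 0->2
5 3.6825 2->0
final: 0 0.2151 -3.4869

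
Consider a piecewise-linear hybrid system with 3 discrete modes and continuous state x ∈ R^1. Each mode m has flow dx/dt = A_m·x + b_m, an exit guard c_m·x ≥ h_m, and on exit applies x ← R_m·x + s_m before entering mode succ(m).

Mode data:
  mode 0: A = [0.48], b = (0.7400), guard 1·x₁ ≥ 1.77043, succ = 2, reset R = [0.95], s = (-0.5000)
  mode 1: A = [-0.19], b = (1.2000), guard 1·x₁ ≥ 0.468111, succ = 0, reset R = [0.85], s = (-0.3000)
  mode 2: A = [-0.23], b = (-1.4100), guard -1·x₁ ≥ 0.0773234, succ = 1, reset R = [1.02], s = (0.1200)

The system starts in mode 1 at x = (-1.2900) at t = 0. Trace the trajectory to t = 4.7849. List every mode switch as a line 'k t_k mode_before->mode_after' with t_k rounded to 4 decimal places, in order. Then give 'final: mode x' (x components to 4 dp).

Mode 1: guard c·x = 0.4681 hit at Δt = 1.3835 (t = 1.3835), x⁻ = (0.4681) → reset → x⁺ = (0.0979), jump to mode 0
Mode 0: guard c·x = 1.7704 hit at Δt = 1.4649 (t = 2.8484), x⁻ = (1.7704) → reset → x⁺ = (1.1819), jump to mode 2
Mode 2: guard c·x = 0.0773 hit at Δt = 0.8217 (t = 3.6701), x⁻ = (-0.0773) → reset → x⁺ = (0.0411), jump to mode 1
Mode 1: guard c·x = 0.4681 hit at Δt = 0.3709 (t = 4.0410), x⁻ = (0.4681) → reset → x⁺ = (0.0979), jump to mode 0
Mode 0: flow for 0.7439 to horizon, guard not reached → x = (0.8015)

1 1.3835 1->0
2 2.8484 0->2
3 3.6701 2->1
4 4.0410 1->0
final: 0 0.8015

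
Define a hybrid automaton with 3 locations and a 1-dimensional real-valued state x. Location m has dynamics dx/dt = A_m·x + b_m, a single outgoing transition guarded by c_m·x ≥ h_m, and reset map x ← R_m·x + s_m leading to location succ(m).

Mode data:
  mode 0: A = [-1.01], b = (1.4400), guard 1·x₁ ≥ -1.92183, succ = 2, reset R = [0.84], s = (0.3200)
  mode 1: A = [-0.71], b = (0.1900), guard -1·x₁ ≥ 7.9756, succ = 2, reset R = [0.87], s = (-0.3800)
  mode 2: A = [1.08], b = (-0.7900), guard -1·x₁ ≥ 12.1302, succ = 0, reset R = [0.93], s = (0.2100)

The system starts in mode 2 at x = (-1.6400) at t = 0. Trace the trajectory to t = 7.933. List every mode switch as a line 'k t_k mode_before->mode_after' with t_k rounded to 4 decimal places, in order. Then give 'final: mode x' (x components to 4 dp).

Mode 2: guard c·x = 12.1302 hit at Δt = 1.5655 (t = 1.5655), x⁻ = (-12.1302) → reset → x⁺ = (-11.0711), jump to mode 0
Mode 0: guard c·x = -1.9218 hit at Δt = 1.3042 (t = 2.8697), x⁻ = (-1.9218) → reset → x⁺ = (-1.2943), jump to mode 2
Mode 2: guard c·x = 12.1302 hit at Δt = 1.7114 (t = 4.5811), x⁻ = (-12.1302) → reset → x⁺ = (-11.0711), jump to mode 0
Mode 0: guard c·x = -1.9218 hit at Δt = 1.3042 (t = 5.8853), x⁻ = (-1.9218) → reset → x⁺ = (-1.2943), jump to mode 2
Mode 2: guard c·x = 12.1302 hit at Δt = 1.7114 (t = 7.5966), x⁻ = (-12.1302) → reset → x⁺ = (-11.0711), jump to mode 0
Mode 0: flow for 0.3364 to horizon, guard not reached → x = (-7.4715)

1 1.5655 2->0
2 2.8697 0->2
3 4.5811 2->0
4 5.8853 0->2
5 7.5966 2->0
final: 0 -7.4715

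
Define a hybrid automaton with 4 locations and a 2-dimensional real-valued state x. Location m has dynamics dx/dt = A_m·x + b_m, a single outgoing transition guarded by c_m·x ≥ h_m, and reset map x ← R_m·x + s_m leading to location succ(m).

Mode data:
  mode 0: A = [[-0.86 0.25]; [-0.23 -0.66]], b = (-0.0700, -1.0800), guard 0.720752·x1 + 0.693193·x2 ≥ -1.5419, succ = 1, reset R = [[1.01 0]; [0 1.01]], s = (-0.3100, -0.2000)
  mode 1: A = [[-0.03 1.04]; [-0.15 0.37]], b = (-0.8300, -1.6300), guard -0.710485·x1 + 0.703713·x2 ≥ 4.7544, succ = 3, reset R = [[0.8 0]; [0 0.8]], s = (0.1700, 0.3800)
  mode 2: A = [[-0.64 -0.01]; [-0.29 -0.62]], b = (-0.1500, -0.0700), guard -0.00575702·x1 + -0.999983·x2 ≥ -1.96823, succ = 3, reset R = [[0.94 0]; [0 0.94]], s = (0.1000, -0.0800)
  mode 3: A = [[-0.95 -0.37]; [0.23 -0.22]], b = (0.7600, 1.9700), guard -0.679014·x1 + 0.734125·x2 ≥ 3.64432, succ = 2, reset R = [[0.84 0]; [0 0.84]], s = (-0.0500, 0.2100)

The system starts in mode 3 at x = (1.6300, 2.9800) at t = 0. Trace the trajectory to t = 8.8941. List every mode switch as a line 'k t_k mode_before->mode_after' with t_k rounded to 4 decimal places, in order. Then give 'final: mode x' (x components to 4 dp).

Mode 3: guard c·x = 3.6443 hit at Δt = 1.4567 (t = 1.4567), x⁻ = (-0.2089, 4.7710) → reset → x⁺ = (-0.2254, 4.2176), jump to mode 2
Mode 2: guard c·x = -1.9682 hit at Δt = 1.2289 (t = 2.6856), x⁻ = (-0.2542, 1.9697) → reset → x⁺ = (-0.1389, 1.7715), jump to mode 3
Mode 3: guard c·x = 3.6443 hit at Δt = 2.2242 (t = 4.9098), x⁻ = (-0.5679, 4.4389) → reset → x⁺ = (-0.5270, 3.9387), jump to mode 2
Mode 2: guard c·x = -1.9682 hit at Δt = 1.1580 (t = 6.0678), x⁻ = (-0.3961, 1.9705) → reset → x⁺ = (-0.2723, 1.7723), jump to mode 3
Mode 3: guard c·x = 3.6443 hit at Δt = 2.2323 (t = 8.3000), x⁻ = (-0.5807, 4.4270) → reset → x⁺ = (-0.5378, 3.9287), jump to mode 2
Mode 2: flow for 0.5941 to horizon, guard not reached → x = (-0.4580, 2.7546)

1 1.4567 3->2
2 2.6856 2->3
3 4.9098 3->2
4 6.0678 2->3
5 8.3000 3->2
final: 2 -0.4580 2.7546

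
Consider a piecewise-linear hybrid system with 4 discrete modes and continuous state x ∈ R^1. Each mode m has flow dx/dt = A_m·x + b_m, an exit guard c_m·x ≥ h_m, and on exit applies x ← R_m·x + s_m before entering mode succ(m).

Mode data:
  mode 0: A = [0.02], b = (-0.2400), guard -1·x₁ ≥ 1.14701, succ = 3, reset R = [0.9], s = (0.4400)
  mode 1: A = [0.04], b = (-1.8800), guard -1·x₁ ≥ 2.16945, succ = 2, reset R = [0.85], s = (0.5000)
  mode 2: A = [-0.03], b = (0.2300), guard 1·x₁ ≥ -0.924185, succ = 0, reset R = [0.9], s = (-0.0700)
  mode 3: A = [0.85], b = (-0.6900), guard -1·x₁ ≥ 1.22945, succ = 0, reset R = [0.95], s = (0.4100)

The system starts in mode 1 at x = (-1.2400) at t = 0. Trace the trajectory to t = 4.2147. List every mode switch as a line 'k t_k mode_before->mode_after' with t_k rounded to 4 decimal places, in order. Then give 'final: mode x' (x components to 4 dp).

Mode 1: guard c·x = 2.1694 hit at Δt = 0.4771 (t = 0.4771), x⁻ = (-2.1694) → reset → x⁺ = (-1.3440), jump to mode 2
Mode 2: guard c·x = -0.9242 hit at Δt = 1.5905 (t = 2.0676), x⁻ = (-0.9242) → reset → x⁺ = (-0.9018), jump to mode 0
Mode 0: guard c·x = 1.1470 hit at Δt = 0.9415 (t = 3.0091), x⁻ = (-1.1470) → reset → x⁺ = (-0.5923), jump to mode 3
Mode 3: guard c·x = 1.2294 hit at Δt = 0.4402 (t = 3.4493), x⁻ = (-1.2294) → reset → x⁺ = (-0.7580), jump to mode 0
Mode 0: flow for 0.7654 to horizon, guard not reached → x = (-0.9548)

1 0.4771 1->2
2 2.0676 2->0
3 3.0091 0->3
4 3.4493 3->0
final: 0 -0.9548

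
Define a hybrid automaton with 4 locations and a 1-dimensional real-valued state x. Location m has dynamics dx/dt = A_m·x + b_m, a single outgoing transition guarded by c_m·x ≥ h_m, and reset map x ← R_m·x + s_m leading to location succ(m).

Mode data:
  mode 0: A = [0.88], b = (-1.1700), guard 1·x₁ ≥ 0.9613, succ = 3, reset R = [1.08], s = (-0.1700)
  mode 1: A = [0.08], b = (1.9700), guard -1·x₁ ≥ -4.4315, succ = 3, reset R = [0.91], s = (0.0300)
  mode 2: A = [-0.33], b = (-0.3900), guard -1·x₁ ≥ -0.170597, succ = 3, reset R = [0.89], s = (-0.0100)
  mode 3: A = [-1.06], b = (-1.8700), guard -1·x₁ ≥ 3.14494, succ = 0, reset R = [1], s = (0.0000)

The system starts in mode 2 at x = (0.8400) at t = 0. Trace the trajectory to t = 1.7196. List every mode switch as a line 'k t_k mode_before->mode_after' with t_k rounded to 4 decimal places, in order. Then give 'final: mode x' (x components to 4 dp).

Mode 2: guard c·x = -0.1706 hit at Δt = 1.2185 (t = 1.2185), x⁻ = (0.1706) → reset → x⁺ = (0.1418), jump to mode 3
Mode 3: flow for 0.5011 to horizon, guard not reached → x = (-0.6436)

1 1.2185 2->3
final: 3 -0.6436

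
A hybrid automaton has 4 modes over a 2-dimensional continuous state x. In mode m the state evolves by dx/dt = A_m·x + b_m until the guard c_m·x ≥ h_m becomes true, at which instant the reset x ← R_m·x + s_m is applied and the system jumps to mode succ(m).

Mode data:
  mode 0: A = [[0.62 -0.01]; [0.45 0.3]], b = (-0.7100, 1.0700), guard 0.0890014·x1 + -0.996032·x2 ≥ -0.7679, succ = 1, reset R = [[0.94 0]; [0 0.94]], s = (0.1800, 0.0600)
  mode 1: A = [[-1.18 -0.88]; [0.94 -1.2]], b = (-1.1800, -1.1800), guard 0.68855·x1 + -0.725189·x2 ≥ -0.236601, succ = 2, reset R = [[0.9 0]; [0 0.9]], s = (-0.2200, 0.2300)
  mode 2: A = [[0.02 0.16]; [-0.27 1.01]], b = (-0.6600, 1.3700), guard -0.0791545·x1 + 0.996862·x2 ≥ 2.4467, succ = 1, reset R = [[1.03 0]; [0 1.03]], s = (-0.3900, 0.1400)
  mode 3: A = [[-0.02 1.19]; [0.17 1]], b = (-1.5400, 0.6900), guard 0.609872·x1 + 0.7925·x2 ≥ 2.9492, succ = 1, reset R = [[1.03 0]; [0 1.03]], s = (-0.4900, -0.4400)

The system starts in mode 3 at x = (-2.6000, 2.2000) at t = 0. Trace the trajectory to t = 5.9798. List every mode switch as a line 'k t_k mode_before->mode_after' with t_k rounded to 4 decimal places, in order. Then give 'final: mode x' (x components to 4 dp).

Mode 3: guard c·x = 2.9492 hit at Δt = 0.6537 (t = 0.6537), x⁻ = (-1.0674, 4.5428) → reset → x⁺ = (-1.5894, 4.2391), jump to mode 1
Mode 1: guard c·x = -0.2366 hit at Δt = 1.2713 (t = 1.9250), x⁻ = (-1.3422, -0.9481) → reset → x⁺ = (-1.4279, -0.6233), jump to mode 2
Mode 2: guard c·x = 2.4467 hit at Δt = 1.2143 (t = 3.1393), x⁻ = (-2.1733, 2.2818) → reset → x⁺ = (-2.6285, 2.4903), jump to mode 1
Mode 1: guard c·x = -0.2366 hit at Δt = 1.0037 (t = 4.1430), x⁻ = (-1.4666, -1.0662) → reset → x⁺ = (-1.5399, -0.7296), jump to mode 2
Mode 2: guard c·x = 2.4467 hit at Δt = 1.2790 (t = 5.4220), x⁻ = (-2.3466, 2.2681) → reset → x⁺ = (-2.8070, 2.4761), jump to mode 1
Mode 1: flow for 0.5578 to horizon, guard not reached → x = (-2.2323, -0.1911)

1 0.6537 3->1
2 1.9250 1->2
3 3.1393 2->1
4 4.1430 1->2
5 5.4220 2->1
final: 1 -2.2323 -0.1911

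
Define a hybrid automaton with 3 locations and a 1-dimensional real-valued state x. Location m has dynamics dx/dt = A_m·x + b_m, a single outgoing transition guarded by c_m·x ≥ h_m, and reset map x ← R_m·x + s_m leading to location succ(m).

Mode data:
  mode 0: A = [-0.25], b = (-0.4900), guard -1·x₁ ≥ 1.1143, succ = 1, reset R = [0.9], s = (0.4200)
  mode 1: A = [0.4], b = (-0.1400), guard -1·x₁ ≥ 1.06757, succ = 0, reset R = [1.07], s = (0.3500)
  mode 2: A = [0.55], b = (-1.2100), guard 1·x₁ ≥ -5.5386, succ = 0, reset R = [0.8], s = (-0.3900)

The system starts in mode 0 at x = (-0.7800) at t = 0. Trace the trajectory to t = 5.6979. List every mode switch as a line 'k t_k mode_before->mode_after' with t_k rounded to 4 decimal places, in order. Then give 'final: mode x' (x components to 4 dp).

Mode 0: guard c·x = 1.1143 hit at Δt = 1.3324 (t = 1.3324), x⁻ = (-1.1143) → reset → x⁺ = (-0.5829), jump to mode 1
Mode 1: guard c·x = 1.0676 hit at Δt = 1.0461 (t = 2.3785), x⁻ = (-1.0676) → reset → x⁺ = (-0.7923), jump to mode 0
Mode 0: guard c·x = 1.1143 hit at Δt = 1.2905 (t = 3.6690), x⁻ = (-1.1143) → reset → x⁺ = (-0.5829), jump to mode 1
Mode 1: guard c·x = 1.0676 hit at Δt = 1.0461 (t = 4.7151), x⁻ = (-1.0676) → reset → x⁺ = (-0.7923), jump to mode 0
Mode 0: flow for 0.9828 to horizon, guard not reached → x = (-1.0467)

1 1.3324 0->1
2 2.3785 1->0
3 3.6690 0->1
4 4.7151 1->0
final: 0 -1.0467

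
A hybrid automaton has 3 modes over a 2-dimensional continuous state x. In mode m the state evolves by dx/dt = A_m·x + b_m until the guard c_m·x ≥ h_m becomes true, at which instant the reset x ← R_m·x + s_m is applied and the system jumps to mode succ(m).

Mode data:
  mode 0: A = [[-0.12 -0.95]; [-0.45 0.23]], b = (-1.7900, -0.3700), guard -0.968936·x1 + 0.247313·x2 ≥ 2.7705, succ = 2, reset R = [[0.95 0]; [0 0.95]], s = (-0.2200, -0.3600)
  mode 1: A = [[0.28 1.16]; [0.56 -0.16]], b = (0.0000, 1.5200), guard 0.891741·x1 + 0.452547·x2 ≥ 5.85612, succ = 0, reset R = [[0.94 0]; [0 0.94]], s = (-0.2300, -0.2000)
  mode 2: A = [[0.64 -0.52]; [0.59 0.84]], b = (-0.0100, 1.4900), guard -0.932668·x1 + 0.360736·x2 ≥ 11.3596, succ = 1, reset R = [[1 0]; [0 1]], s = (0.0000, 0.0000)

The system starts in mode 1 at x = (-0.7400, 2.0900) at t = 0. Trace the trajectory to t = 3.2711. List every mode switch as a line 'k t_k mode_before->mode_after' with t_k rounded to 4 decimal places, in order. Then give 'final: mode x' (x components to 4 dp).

Mode 1: guard c·x = 5.8561 hit at Δt = 1.3097 (t = 1.3097), x⁻ = (4.3146, 4.4385) → reset → x⁺ = (3.8257, 3.9722), jump to mode 0
Mode 0: guard c·x = 2.7705 hit at Δt = 1.0260 (t = 2.3357), x⁻ = (-1.8256, 4.0500) → reset → x⁺ = (-1.9543, 3.4875), jump to mode 2
Mode 2: flow for 0.9354 to horizon, guard not reached → x = (-6.8479, 6.6511)

1 1.3097 1->0
2 2.3357 0->2
final: 2 -6.8479 6.6511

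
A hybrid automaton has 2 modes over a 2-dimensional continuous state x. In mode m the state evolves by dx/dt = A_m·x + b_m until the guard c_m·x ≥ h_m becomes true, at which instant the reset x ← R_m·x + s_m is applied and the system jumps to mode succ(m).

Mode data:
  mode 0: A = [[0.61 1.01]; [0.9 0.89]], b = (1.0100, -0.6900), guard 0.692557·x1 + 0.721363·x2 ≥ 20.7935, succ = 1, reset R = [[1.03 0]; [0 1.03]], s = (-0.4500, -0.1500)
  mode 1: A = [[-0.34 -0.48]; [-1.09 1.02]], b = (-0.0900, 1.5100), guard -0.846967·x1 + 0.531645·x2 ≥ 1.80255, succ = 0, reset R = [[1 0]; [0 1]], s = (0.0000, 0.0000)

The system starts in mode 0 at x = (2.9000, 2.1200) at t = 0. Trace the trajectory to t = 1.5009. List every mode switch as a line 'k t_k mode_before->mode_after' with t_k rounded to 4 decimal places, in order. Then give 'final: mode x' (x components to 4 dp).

1 1.0309 0->1
final: 1 9.8687 15.8752

Mode 0: guard c·x = 20.7935 hit at Δt = 1.0309 (t = 1.0309), x⁻ = (15.2605, 14.1742) → reset → x⁺ = (15.2683, 14.4494), jump to mode 1
Mode 1: flow for 0.4700 to horizon, guard not reached → x = (9.8687, 15.8752)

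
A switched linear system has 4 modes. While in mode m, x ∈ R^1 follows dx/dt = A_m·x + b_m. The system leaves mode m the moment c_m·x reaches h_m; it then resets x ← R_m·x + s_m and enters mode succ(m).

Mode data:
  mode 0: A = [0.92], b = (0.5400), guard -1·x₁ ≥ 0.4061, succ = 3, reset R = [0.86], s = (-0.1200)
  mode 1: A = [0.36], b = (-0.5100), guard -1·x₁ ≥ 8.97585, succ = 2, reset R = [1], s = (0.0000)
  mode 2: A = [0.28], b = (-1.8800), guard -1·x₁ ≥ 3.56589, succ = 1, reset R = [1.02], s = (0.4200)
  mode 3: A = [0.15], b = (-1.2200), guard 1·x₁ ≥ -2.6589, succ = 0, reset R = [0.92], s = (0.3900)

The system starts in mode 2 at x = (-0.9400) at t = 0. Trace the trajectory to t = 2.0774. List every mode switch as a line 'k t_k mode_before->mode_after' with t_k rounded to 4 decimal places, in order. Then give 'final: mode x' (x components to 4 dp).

1 1.0534 2->1
final: 1 -5.2828

Mode 2: guard c·x = 3.5659 hit at Δt = 1.0534 (t = 1.0534), x⁻ = (-3.5659) → reset → x⁺ = (-3.2172), jump to mode 1
Mode 1: flow for 1.0240 to horizon, guard not reached → x = (-5.2828)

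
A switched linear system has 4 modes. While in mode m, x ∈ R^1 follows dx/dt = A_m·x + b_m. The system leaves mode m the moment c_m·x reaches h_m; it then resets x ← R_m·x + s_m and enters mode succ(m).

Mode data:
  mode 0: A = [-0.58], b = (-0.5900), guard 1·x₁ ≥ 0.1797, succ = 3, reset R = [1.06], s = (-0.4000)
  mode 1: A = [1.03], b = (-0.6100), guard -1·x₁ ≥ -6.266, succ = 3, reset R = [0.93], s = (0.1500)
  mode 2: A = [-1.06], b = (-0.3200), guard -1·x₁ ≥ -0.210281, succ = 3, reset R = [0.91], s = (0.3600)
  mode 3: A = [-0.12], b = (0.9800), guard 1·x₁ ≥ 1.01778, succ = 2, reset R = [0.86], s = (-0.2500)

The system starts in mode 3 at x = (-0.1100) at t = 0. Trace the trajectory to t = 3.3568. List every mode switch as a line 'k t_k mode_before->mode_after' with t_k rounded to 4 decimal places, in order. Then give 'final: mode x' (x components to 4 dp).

1 1.2207 3->2
2 1.7806 2->3
3 2.3073 3->2
4 2.8672 2->3
final: 3 0.9859

Mode 3: guard c·x = 1.0178 hit at Δt = 1.2207 (t = 1.2207), x⁻ = (1.0178) → reset → x⁺ = (0.6253), jump to mode 2
Mode 2: guard c·x = -0.2103 hit at Δt = 0.5599 (t = 1.7806), x⁻ = (0.2103) → reset → x⁺ = (0.5514), jump to mode 3
Mode 3: guard c·x = 1.0178 hit at Δt = 0.5267 (t = 2.3073), x⁻ = (1.0178) → reset → x⁺ = (0.6253), jump to mode 2
Mode 2: guard c·x = -0.2103 hit at Δt = 0.5599 (t = 2.8672), x⁻ = (0.2103) → reset → x⁺ = (0.5514), jump to mode 3
Mode 3: flow for 0.4896 to horizon, guard not reached → x = (0.9859)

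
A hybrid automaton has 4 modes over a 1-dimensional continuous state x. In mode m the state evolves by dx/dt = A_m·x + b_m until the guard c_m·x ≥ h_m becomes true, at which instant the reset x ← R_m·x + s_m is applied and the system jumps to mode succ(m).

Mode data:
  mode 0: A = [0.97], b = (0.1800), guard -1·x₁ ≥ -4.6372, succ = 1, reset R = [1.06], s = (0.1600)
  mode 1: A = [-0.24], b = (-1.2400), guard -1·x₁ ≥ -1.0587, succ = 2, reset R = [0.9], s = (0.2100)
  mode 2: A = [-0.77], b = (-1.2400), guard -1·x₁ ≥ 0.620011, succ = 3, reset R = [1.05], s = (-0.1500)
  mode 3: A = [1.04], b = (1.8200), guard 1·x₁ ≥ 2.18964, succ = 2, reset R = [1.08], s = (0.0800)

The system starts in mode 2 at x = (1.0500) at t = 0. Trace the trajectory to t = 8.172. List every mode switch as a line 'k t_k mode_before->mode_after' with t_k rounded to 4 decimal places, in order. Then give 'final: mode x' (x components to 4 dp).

Mode 2: guard c·x = 0.6200 hit at Δt = 1.2833 (t = 1.2833), x⁻ = (-0.6200) → reset → x⁺ = (-0.8010), jump to mode 3
Mode 3: guard c·x = 2.1896 hit at Δt = 1.3687 (t = 2.6520), x⁻ = (2.1896) → reset → x⁺ = (2.4448), jump to mode 2
Mode 2: guard c·x = 0.6200 hit at Δt = 1.8307 (t = 4.4827), x⁻ = (-0.6200) → reset → x⁺ = (-0.8010), jump to mode 3
Mode 3: guard c·x = 2.1896 hit at Δt = 1.3687 (t = 5.8514), x⁻ = (2.1896) → reset → x⁺ = (2.4448), jump to mode 2
Mode 2: guard c·x = 0.6200 hit at Δt = 1.8307 (t = 7.6822), x⁻ = (-0.6200) → reset → x⁺ = (-0.8010), jump to mode 3
Mode 3: flow for 0.4898 to horizon, guard not reached → x = (-0.1706)

1 1.2833 2->3
2 2.6520 3->2
3 4.4827 2->3
4 5.8514 3->2
5 7.6822 2->3
final: 3 -0.1706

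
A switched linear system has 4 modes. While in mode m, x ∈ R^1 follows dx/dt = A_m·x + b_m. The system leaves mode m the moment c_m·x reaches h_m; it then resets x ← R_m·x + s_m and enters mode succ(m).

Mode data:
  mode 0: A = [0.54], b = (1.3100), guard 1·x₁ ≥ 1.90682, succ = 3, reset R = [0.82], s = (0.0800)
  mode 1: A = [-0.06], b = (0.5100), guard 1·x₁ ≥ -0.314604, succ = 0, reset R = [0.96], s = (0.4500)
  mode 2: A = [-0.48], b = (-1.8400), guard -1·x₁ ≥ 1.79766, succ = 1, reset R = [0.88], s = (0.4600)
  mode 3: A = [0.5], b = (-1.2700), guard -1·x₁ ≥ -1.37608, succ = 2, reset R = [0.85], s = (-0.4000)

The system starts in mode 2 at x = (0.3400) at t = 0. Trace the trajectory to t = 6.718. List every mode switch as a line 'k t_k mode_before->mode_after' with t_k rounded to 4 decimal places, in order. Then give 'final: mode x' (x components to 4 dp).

1 1.4956 2->1
2 2.9562 1->0
3 3.9206 0->3
4 4.4429 3->2
5 6.1427 2->1
final: 1 -0.7955

Mode 2: guard c·x = 1.7977 hit at Δt = 1.4956 (t = 1.4956), x⁻ = (-1.7977) → reset → x⁺ = (-1.1219), jump to mode 1
Mode 1: guard c·x = -0.3146 hit at Δt = 1.4606 (t = 2.9562), x⁻ = (-0.3146) → reset → x⁺ = (0.1480), jump to mode 0
Mode 0: guard c·x = 1.9068 hit at Δt = 0.9644 (t = 3.9206), x⁻ = (1.9068) → reset → x⁺ = (1.6436), jump to mode 3
Mode 3: guard c·x = -1.3761 hit at Δt = 0.5223 (t = 4.4429), x⁻ = (1.3761) → reset → x⁺ = (0.7697), jump to mode 2
Mode 2: guard c·x = 1.7977 hit at Δt = 1.6998 (t = 6.1427), x⁻ = (-1.7977) → reset → x⁺ = (-1.1219), jump to mode 1
Mode 1: flow for 0.5753 to horizon, guard not reached → x = (-0.7955)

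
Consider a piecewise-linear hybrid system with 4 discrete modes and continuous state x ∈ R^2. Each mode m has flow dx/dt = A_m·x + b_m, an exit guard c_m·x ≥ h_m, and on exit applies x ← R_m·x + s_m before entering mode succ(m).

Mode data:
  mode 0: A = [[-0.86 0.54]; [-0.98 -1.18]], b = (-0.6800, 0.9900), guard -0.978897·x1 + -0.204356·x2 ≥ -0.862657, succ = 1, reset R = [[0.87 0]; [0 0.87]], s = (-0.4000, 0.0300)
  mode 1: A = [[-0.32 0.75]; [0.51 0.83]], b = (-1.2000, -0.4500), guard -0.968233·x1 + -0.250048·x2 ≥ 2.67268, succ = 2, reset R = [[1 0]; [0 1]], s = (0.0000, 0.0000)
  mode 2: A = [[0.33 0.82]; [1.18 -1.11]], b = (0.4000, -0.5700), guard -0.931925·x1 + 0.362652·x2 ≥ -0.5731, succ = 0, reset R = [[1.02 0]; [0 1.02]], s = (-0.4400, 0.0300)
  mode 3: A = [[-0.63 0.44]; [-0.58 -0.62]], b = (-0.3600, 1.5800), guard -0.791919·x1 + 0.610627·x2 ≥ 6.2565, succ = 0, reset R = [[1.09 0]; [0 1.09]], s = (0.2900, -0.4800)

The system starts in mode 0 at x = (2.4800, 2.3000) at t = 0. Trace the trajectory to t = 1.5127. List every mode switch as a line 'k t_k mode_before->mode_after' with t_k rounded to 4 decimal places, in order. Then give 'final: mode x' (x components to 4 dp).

1 1.1043 0->1
final: 1 -0.0993 0.3127

Mode 0: guard c·x = -0.8627 hit at Δt = 1.1043 (t = 1.1043), x⁻ = (0.8021, 0.3789) → reset → x⁺ = (0.2979, 0.3597), jump to mode 1
Mode 1: flow for 0.4084 to horizon, guard not reached → x = (-0.0993, 0.3127)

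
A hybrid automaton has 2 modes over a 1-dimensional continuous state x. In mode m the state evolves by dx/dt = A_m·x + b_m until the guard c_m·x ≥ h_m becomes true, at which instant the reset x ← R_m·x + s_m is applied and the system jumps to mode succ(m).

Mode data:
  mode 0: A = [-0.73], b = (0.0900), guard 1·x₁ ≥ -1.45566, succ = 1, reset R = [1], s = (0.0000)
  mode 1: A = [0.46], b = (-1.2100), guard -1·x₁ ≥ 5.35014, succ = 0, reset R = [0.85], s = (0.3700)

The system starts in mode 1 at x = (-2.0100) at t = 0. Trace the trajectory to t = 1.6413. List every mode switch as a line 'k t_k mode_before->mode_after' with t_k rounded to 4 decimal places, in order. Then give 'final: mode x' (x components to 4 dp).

1 1.1787 1->0
final: 0 -2.9450

Mode 1: guard c·x = 5.3501 hit at Δt = 1.1787 (t = 1.1787), x⁻ = (-5.3501) → reset → x⁺ = (-4.1776), jump to mode 0
Mode 0: flow for 0.4626 to horizon, guard not reached → x = (-2.9450)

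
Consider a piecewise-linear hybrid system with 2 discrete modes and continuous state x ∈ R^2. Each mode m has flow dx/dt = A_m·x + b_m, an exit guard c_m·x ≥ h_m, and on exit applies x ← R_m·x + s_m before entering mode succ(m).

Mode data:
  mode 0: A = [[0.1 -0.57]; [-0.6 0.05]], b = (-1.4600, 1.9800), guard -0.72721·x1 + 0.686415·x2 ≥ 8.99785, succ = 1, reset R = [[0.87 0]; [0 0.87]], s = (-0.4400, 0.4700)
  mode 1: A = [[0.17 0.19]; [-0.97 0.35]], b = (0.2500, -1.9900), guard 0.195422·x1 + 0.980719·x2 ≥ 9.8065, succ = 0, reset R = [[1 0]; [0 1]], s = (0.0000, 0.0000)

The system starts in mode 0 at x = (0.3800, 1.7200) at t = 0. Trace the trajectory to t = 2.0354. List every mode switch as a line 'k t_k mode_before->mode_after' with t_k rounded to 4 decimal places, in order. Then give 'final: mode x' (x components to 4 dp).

1 1.5460 0->1
final: 1 -4.9291 9.5142

Mode 0: guard c·x = 8.9978 hit at Δt = 1.5460 (t = 1.5460), x⁻ = (-5.6671, 7.1046) → reset → x⁺ = (-5.3703, 6.6510), jump to mode 1
Mode 1: flow for 0.4894 to horizon, guard not reached → x = (-4.9291, 9.5142)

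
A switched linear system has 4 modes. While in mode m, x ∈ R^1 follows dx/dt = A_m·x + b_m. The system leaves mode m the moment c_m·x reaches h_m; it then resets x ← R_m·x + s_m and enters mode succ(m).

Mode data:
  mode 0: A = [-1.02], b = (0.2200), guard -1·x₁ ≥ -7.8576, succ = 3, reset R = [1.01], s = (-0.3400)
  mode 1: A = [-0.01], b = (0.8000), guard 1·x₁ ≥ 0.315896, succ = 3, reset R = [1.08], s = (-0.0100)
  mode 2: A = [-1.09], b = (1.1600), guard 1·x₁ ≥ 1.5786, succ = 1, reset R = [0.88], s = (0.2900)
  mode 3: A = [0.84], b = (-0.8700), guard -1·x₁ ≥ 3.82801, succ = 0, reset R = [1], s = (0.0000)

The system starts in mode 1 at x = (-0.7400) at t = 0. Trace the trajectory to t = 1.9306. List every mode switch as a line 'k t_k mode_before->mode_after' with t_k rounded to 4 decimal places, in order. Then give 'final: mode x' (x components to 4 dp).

1 1.3164 1->3
final: 3 -0.1445

Mode 1: guard c·x = 0.3159 hit at Δt = 1.3164 (t = 1.3164), x⁻ = (0.3159) → reset → x⁺ = (0.3312), jump to mode 3
Mode 3: flow for 0.6142 to horizon, guard not reached → x = (-0.1445)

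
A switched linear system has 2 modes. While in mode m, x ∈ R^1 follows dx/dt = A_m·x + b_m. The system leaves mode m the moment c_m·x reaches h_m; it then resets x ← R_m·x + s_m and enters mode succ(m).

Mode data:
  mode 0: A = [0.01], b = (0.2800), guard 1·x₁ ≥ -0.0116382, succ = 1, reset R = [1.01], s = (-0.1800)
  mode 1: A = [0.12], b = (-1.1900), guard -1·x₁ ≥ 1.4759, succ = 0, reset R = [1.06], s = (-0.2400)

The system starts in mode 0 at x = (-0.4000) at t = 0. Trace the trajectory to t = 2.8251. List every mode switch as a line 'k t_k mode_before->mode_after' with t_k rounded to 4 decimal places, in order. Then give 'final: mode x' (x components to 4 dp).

1 1.3973 0->1
2 2.3939 1->0
final: 0 -1.6913

Mode 0: guard c·x = -0.0116 hit at Δt = 1.3973 (t = 1.3973), x⁻ = (-0.0116) → reset → x⁺ = (-0.1918), jump to mode 1
Mode 1: guard c·x = 1.4759 hit at Δt = 0.9966 (t = 2.3939), x⁻ = (-1.4759) → reset → x⁺ = (-1.8045), jump to mode 0
Mode 0: flow for 0.4312 to horizon, guard not reached → x = (-1.6913)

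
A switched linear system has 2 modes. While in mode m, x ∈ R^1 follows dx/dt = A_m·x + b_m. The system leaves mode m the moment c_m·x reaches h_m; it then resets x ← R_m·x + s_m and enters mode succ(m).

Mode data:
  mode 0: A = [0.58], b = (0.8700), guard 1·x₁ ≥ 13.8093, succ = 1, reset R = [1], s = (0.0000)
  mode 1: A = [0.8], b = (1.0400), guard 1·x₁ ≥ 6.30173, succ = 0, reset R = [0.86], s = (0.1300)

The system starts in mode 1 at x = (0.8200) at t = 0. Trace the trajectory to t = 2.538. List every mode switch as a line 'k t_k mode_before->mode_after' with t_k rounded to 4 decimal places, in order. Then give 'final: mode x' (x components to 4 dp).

1 1.5962 1->0
final: 0 10.6727

Mode 1: guard c·x = 6.3017 hit at Δt = 1.5962 (t = 1.5962), x⁻ = (6.3017) → reset → x⁺ = (5.5495), jump to mode 0
Mode 0: flow for 0.9418 to horizon, guard not reached → x = (10.6727)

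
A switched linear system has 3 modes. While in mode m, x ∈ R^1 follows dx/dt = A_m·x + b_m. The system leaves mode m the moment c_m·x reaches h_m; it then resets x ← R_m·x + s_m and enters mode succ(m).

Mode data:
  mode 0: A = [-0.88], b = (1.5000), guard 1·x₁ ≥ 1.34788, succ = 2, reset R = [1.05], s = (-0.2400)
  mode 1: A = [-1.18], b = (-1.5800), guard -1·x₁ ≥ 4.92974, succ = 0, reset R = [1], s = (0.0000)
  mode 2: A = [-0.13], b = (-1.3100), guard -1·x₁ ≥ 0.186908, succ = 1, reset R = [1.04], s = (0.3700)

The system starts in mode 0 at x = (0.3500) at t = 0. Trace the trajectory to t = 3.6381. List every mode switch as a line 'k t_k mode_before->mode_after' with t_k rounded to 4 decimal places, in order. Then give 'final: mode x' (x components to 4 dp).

Mode 0: guard c·x = 1.3479 hit at Δt = 1.5164 (t = 1.5164), x⁻ = (1.3479) → reset → x⁺ = (1.1753), jump to mode 2
Mode 2: guard c·x = 0.1869 hit at Δt = 0.9926 (t = 2.5090), x⁻ = (-0.1869) → reset → x⁺ = (0.1756), jump to mode 1
Mode 1: flow for 1.1291 to horizon, guard not reached → x = (-0.9393)

1 1.5164 0->2
2 2.5090 2->1
final: 1 -0.9393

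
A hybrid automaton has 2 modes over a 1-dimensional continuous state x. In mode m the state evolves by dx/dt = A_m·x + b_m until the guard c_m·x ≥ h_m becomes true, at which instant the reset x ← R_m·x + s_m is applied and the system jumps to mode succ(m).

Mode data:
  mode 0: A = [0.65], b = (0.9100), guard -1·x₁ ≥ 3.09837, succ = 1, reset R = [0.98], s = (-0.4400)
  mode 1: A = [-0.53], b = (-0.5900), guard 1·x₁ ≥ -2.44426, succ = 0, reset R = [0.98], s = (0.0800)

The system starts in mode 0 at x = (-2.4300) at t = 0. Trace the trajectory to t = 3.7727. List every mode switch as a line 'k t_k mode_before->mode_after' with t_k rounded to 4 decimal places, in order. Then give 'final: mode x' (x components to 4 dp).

1 0.7694 0->1
2 1.8525 1->0
3 2.8034 0->1
final: 1 -2.5270

Mode 0: guard c·x = 3.0984 hit at Δt = 0.7694 (t = 0.7694), x⁻ = (-3.0984) → reset → x⁺ = (-3.4764), jump to mode 1
Mode 1: guard c·x = -2.4443 hit at Δt = 1.0831 (t = 1.8525), x⁻ = (-2.4443) → reset → x⁺ = (-2.3154), jump to mode 0
Mode 0: guard c·x = 3.0984 hit at Δt = 0.9509 (t = 2.8034), x⁻ = (-3.0984) → reset → x⁺ = (-3.4764), jump to mode 1
Mode 1: flow for 0.9693 to horizon, guard not reached → x = (-2.5270)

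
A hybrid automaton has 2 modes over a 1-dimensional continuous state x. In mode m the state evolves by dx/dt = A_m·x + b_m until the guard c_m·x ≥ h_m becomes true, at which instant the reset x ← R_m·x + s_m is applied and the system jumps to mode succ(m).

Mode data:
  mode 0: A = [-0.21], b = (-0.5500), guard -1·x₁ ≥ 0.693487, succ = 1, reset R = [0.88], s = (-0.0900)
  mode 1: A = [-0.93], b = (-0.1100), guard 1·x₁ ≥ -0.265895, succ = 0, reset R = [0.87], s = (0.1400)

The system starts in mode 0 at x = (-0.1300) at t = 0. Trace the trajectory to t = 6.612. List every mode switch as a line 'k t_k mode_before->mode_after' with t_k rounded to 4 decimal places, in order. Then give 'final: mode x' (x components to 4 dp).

1 1.2223 0->1
2 2.6974 1->0
3 3.9931 0->1
4 5.4682 1->0
final: 0 -0.6311

Mode 0: guard c·x = 0.6935 hit at Δt = 1.2223 (t = 1.2223), x⁻ = (-0.6935) → reset → x⁺ = (-0.7003), jump to mode 1
Mode 1: guard c·x = -0.2659 hit at Δt = 1.4751 (t = 2.6974), x⁻ = (-0.2659) → reset → x⁺ = (-0.0913), jump to mode 0
Mode 0: guard c·x = 0.6935 hit at Δt = 1.2957 (t = 3.9931), x⁻ = (-0.6935) → reset → x⁺ = (-0.7003), jump to mode 1
Mode 1: guard c·x = -0.2659 hit at Δt = 1.4751 (t = 5.4682), x⁻ = (-0.2659) → reset → x⁺ = (-0.0913), jump to mode 0
Mode 0: flow for 1.1438 to horizon, guard not reached → x = (-0.6311)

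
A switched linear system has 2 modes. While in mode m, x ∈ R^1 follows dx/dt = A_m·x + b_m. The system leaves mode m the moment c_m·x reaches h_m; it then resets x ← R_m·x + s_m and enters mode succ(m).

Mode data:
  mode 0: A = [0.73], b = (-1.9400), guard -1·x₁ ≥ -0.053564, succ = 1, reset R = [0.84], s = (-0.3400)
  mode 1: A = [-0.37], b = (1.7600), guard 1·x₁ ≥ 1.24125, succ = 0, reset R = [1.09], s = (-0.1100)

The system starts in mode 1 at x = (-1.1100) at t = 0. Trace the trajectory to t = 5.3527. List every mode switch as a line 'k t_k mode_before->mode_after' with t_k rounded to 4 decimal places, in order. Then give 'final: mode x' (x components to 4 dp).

1 1.3841 1->0
2 2.2200 0->1
3 3.1999 1->0
4 4.0358 0->1
5 5.0157 1->0
final: 0 0.8484

Mode 1: guard c·x = 1.2412 hit at Δt = 1.3841 (t = 1.3841), x⁻ = (1.2413) → reset → x⁺ = (1.2430), jump to mode 0
Mode 0: guard c·x = -0.0536 hit at Δt = 0.8359 (t = 2.2200), x⁻ = (0.0536) → reset → x⁺ = (-0.2950), jump to mode 1
Mode 1: guard c·x = 1.2412 hit at Δt = 0.9799 (t = 3.1999), x⁻ = (1.2412) → reset → x⁺ = (1.2430), jump to mode 0
Mode 0: guard c·x = -0.0536 hit at Δt = 0.8359 (t = 4.0358), x⁻ = (0.0536) → reset → x⁺ = (-0.2950), jump to mode 1
Mode 1: guard c·x = 1.2412 hit at Δt = 0.9799 (t = 5.0157), x⁻ = (1.2412) → reset → x⁺ = (1.2430), jump to mode 0
Mode 0: flow for 0.3370 to horizon, guard not reached → x = (0.8484)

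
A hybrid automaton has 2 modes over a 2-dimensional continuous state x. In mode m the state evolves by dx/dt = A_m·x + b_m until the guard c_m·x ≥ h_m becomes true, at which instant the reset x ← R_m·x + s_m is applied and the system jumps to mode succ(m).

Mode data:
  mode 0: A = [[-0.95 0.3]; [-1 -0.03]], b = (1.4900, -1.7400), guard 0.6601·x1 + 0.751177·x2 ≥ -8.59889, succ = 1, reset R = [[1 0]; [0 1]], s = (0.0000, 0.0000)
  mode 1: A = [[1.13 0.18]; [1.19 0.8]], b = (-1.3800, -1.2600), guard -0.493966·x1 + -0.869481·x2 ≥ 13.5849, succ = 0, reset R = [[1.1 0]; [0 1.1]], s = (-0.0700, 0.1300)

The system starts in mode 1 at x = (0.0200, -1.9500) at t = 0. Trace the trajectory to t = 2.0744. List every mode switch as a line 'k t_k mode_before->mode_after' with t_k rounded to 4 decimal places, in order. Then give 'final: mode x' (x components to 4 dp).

1 1.2495 1->0
final: 0 -4.1154 -10.1489

Mode 1: guard c·x = 13.5849 hit at Δt = 1.2495 (t = 1.2495), x⁻ = (-5.9430, -12.2478) → reset → x⁺ = (-6.6073, -13.3426), jump to mode 0
Mode 0: flow for 0.8249 to horizon, guard not reached → x = (-4.1154, -10.1489)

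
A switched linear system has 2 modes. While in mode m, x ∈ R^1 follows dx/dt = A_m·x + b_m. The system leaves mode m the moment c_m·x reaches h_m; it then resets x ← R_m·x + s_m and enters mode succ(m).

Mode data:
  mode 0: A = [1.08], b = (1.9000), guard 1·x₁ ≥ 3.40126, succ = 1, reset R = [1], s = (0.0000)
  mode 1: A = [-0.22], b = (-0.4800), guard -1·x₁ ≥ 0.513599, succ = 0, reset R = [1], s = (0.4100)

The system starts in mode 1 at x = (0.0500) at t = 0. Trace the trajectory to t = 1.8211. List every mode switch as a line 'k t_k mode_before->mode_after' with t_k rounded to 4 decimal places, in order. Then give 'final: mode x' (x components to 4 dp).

Mode 1: guard c·x = 0.5136 hit at Δt = 1.3230 (t = 1.3230), x⁻ = (-0.5136) → reset → x⁺ = (-0.1036), jump to mode 0
Mode 0: flow for 0.4981 to horizon, guard not reached → x = (1.0760)

1 1.3230 1->0
final: 0 1.0760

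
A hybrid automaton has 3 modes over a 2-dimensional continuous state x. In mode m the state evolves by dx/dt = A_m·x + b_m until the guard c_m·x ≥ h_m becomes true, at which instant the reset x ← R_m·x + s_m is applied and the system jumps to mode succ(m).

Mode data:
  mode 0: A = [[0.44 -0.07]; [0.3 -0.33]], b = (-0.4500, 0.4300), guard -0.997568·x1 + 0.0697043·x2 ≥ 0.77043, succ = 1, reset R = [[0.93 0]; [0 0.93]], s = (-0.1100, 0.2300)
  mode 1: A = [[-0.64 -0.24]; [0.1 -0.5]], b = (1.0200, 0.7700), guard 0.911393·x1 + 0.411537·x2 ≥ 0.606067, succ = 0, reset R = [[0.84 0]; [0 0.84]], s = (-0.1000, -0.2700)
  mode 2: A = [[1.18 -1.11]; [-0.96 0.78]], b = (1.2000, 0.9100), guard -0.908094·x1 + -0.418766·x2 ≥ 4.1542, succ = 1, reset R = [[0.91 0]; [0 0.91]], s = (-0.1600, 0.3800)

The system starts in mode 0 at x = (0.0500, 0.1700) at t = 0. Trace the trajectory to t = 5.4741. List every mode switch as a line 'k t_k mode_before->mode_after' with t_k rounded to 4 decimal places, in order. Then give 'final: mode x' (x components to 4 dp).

Mode 0: guard c·x = 0.7704 hit at Δt = 1.2977 (t = 1.2977), x⁻ = (-0.7402, 0.4590) → reset → x⁺ = (-0.7984, 0.6569), jump to mode 1
Mode 1: guard c·x = 0.6061 hit at Δt = 1.0463 (t = 2.3440), x⁻ = (0.2128, 1.0014) → reset → x⁺ = (0.0787, 0.5712), jump to mode 0
Mode 0: guard c·x = 0.7704 hit at Δt = 1.2867 (t = 3.6307), x⁻ = (-0.7215, 0.7266) → reset → x⁺ = (-0.7810, 0.9058), jump to mode 1
Mode 1: guard c·x = 0.6061 hit at Δt = 0.9909 (t = 4.6216), x⁻ = (0.1520, 1.1361) → reset → x⁺ = (0.0277, 0.6843), jump to mode 0
Mode 0: flow for 0.8525 to horizon, guard not reached → x = (-0.4792, 0.7867)

1 1.2977 0->1
2 2.3440 1->0
3 3.6307 0->1
4 4.6216 1->0
final: 0 -0.4792 0.7867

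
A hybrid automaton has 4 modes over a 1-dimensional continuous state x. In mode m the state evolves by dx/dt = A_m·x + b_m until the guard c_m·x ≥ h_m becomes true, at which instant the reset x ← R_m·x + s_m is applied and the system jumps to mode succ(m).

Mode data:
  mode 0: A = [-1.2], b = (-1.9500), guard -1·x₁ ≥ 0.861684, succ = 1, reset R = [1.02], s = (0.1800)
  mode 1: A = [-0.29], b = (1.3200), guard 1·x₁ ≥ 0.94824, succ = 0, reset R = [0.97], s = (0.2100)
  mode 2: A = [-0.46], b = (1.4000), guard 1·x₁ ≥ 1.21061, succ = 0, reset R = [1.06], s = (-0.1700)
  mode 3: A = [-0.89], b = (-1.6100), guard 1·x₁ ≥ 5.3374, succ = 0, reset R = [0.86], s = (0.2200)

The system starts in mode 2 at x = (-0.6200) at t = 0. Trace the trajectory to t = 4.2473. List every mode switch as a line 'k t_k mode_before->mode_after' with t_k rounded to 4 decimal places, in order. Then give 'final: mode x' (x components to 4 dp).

Mode 2: guard c·x = 1.2106 hit at Δt = 1.5055 (t = 1.5055), x⁻ = (1.2106) → reset → x⁺ = (1.1132), jump to mode 0
Mode 0: guard c·x = 0.8617 hit at Δt = 1.0645 (t = 2.5700), x⁻ = (-0.8617) → reset → x⁺ = (-0.6989), jump to mode 1
Mode 1: guard c·x = 0.9482 hit at Δt = 1.2981 (t = 3.8681), x⁻ = (0.9482) → reset → x⁺ = (1.1298), jump to mode 0
Mode 0: flow for 0.3792 to horizon, guard not reached → x = (0.1227)

1 1.5055 2->0
2 2.5700 0->1
3 3.8681 1->0
final: 0 0.1227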